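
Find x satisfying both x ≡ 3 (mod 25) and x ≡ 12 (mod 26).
428

Using Chinese Remainder Theorem:
M = 25 × 26 = 650
M1 = 26, M2 = 25
y1 = 26^(-1) mod 25 = 1
y2 = 25^(-1) mod 26 = 25
x = (3×26×1 + 12×25×25) mod 650 = 428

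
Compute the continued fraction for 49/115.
[0; 2, 2, 1, 7, 2]

Euclidean algorithm steps:
49 = 0 × 115 + 49
115 = 2 × 49 + 17
49 = 2 × 17 + 15
17 = 1 × 15 + 2
15 = 7 × 2 + 1
2 = 2 × 1 + 0
Continued fraction: [0; 2, 2, 1, 7, 2]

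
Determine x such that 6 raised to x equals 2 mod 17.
2

Baby-step giant-step with step n = ⌈√17⌉ = 5.
Baby steps 6^j mod 17 (j:value) for j=0..4: 0:1, 1:6, 2:2, 3:12, 4:4.
h = 2 is already in the table at j=2, so x = 2.
Check: 6^2 ≡ 2 (mod 17).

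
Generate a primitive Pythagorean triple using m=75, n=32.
(4601, 4800, 6649)

Euclid's formula: a = m² - n², b = 2mn, c = m² + n²
m = 75, n = 32
a = 75² - 32² = 5625 - 1024 = 4601
b = 2 × 75 × 32 = 4800
c = 75² + 32² = 5625 + 1024 = 6649
Verification: 4601² + 4800² = 21169201 + 23040000 = 44209201 = 6649² ✓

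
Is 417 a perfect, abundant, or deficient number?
deficient

Proper divisors of 417: sum = 1 + 3 + 139 = 143
Since 143 < 417, 417 is deficient.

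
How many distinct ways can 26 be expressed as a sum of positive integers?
2436

p(n) counts ways to write n as a sum of positive integers (order ignored).
Euler's pentagonal recurrence: p(k) = p(k-1) + p(k-2) - p(k-5) - p(k-7) + p(k-12) + p(k-15) - ... (offsets j(3j∓1)/2, signs ++--, p(0)=1, p(<0)=0).
DP table for k = 0..25: p(0)=1, p(1)=1, p(2)=2, p(3)=3, p(4)=5, p(5)=7, p(6)=11, p(7)=15, p(8)=22, p(9)=30, p(10)=42, p(11)=56, p(12)=77, p(13)=101, p(14)=135, p(15)=176, p(16)=231, p(17)=297, p(18)=385, p(19)=490, p(20)=627, p(21)=792, p(22)=1002, p(23)=1255, p(24)=1575, p(25)=1958.
Final step: p(26) = p(25) + p(24) - p(21) - p(19) + p(14) + p(11) - p(4) - p(0)
= 1958 + 1575 - 792 - 490 + 135 + 56 - 5 - 1
= 2436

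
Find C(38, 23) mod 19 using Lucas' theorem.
0

Using Lucas' theorem:
Write n=38 and k=23 in base 19:
n in base 19: [2, 0]
k in base 19: [1, 4]
C(38,23) mod 19 = ∏ C(n_i, k_i) mod 19
Digit binomials (mod 19): C(2,1) = 2; C(0,4) = 0 (k_i > n_i)
Product: 2 × 0 = 0 ≡ 0 (mod 19)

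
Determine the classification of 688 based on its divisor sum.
deficient

Proper divisors of 688: sum = 1 + 2 + 4 + 8 + 16 + 43 + 86 + 172 + 344 = 676
Since 676 < 688, 688 is deficient.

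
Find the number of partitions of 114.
952050665

p(n) counts ways to write n as a sum of positive integers (order ignored).
Euler's pentagonal recurrence: p(k) = p(k-1) + p(k-2) - p(k-5) - p(k-7) + p(k-12) + p(k-15) - ... (offsets j(3j∓1)/2, signs ++--, p(0)=1, p(<0)=0).
DP table for k = 0..113: p(0)=1, p(1)=1, p(2)=2, p(3)=3, p(4)=5, p(5)=7, p(6)=11, p(7)=15, p(8)=22, p(9)=30, p(10)=42, p(11)=56, p(12)=77, p(13)=101, p(14)=135, p(15)=176, p(16)=231, p(17)=297, p(18)=385, p(19)=490, p(20)=627, p(21)=792, p(22)=1002, p(23)=1255, p(24)=1575, p(25)=1958, p(26)=2436, p(27)=3010, p(28)=3718, p(29)=4565, p(30)=5604, p(31)=6842, p(32)=8349, p(33)=10143, p(34)=12310, p(35)=14883, p(36)=17977, p(37)=21637, p(38)=26015, p(39)=31185, p(40)=37338, p(41)=44583, p(42)=53174, p(43)=63261, p(44)=75175, p(45)=89134, p(46)=105558, p(47)=124754, p(48)=147273, p(49)=173525, p(50)=204226, p(51)=239943, p(52)=281589, p(53)=329931, p(54)=386155, p(55)=451276, p(56)=526823, p(57)=614154, p(58)=715220, p(59)=831820, p(60)=966467, p(61)=1121505, p(62)=1300156, p(63)=1505499, p(64)=1741630, p(65)=2012558, p(66)=2323520, p(67)=2679689, p(68)=3087735, p(69)=3554345, p(70)=4087968, p(71)=4697205, p(72)=5392783, p(73)=6185689, p(74)=7089500, p(75)=8118264, p(76)=9289091, p(77)=10619863, p(78)=12132164, p(79)=13848650, p(80)=15796476, p(81)=18004327, p(82)=20506255, p(83)=23338469, p(84)=26543660, p(85)=30167357, p(86)=34262962, p(87)=38887673, p(88)=44108109, p(89)=49995925, p(90)=56634173, p(91)=64112359, p(92)=72533807, p(93)=82010177, p(94)=92669720, p(95)=104651419, p(96)=118114304, p(97)=133230930, p(98)=150198136, p(99)=169229875, p(100)=190569292, p(101)=214481126, p(102)=241265379, p(103)=271248950, p(104)=304801365, p(105)=342325709, p(106)=384276336, p(107)=431149389, p(108)=483502844, p(109)=541946240, p(110)=607163746, p(111)=679903203, p(112)=761002156, p(113)=851376628.
Final step: p(114) = p(113) + p(112) - p(109) - p(107) + p(102) + p(99) - p(92) - p(88) + p(79) + p(74) - p(63) - p(57) + p(44) + p(37) - p(22) - p(14)
= 851376628 + 761002156 - 541946240 - 431149389 + 241265379 + 169229875 - 72533807 - 44108109 + 13848650 + 7089500 - 1505499 - 614154 + 75175 + 21637 - 1002 - 135
= 952050665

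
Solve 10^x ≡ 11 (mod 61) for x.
45

Baby-step giant-step with step n = ⌈√61⌉ = 8.
Baby steps 10^j mod 61 (j:value) for j=0..7: 0:1, 1:10, 2:39, 3:24, 4:57, 5:21, 6:27, 7:26.
Giant-step multiplier: 10^(-8) ≡ 10^(60-8) = 10^52 ≡ 42 (mod 61).
Giant steps γ_i = 11·42^i mod 61: γ_0=11, γ_1=35, γ_2=6, γ_3=8, γ_4=31, γ_5=21 (in table at j=5).
x = i·n + j = 5·8 + 5 = 45.
Check: 10^45 ≡ 11 (mod 61).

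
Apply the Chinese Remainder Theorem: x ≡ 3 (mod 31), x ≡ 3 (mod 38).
3

Using Chinese Remainder Theorem:
M = 31 × 38 = 1178
M1 = 38, M2 = 31
y1 = 38^(-1) mod 31 = 9
y2 = 31^(-1) mod 38 = 27
x = (3×38×9 + 3×31×27) mod 1178 = 3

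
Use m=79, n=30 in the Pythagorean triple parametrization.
(5341, 4740, 7141)

Euclid's formula: a = m² - n², b = 2mn, c = m² + n²
m = 79, n = 30
a = 79² - 30² = 6241 - 900 = 5341
b = 2 × 79 × 30 = 4740
c = 79² + 30² = 6241 + 900 = 7141
Verification: 5341² + 4740² = 28526281 + 22467600 = 50993881 = 7141² ✓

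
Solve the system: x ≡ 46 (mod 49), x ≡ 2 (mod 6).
242

Using Chinese Remainder Theorem:
M = 49 × 6 = 294
M1 = 6, M2 = 49
y1 = 6^(-1) mod 49 = 41
y2 = 49^(-1) mod 6 = 1
x = (46×6×41 + 2×49×1) mod 294 = 242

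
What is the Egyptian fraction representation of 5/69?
1/14 + 1/966

Greedy algorithm:
5/69: ceiling(69/5) = 14, use 1/14
1/966: ceiling(966/1) = 966, use 1/966
Result: 5/69 = 1/14 + 1/966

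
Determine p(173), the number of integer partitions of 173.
362326859895

p(n) counts ways to write n as a sum of positive integers (order ignored).
Euler's pentagonal recurrence: p(k) = p(k-1) + p(k-2) - p(k-5) - p(k-7) + p(k-12) + p(k-15) - ... (offsets j(3j∓1)/2, signs ++--, p(0)=1, p(<0)=0).
DP table for k = 0..172: p(0)=1, p(1)=1, p(2)=2, p(3)=3, p(4)=5, p(5)=7, p(6)=11, p(7)=15, p(8)=22, p(9)=30, p(10)=42, p(11)=56, p(12)=77, p(13)=101, p(14)=135, p(15)=176, p(16)=231, p(17)=297, p(18)=385, p(19)=490, p(20)=627, p(21)=792, p(22)=1002, p(23)=1255, p(24)=1575, p(25)=1958, p(26)=2436, p(27)=3010, p(28)=3718, p(29)=4565, p(30)=5604, p(31)=6842, p(32)=8349, p(33)=10143, p(34)=12310, p(35)=14883, p(36)=17977, p(37)=21637, p(38)=26015, p(39)=31185, p(40)=37338, p(41)=44583, p(42)=53174, p(43)=63261, p(44)=75175, p(45)=89134, p(46)=105558, p(47)=124754, p(48)=147273, p(49)=173525, p(50)=204226, p(51)=239943, p(52)=281589, p(53)=329931, p(54)=386155, p(55)=451276, p(56)=526823, p(57)=614154, p(58)=715220, p(59)=831820, p(60)=966467, p(61)=1121505, p(62)=1300156, p(63)=1505499, p(64)=1741630, p(65)=2012558, p(66)=2323520, p(67)=2679689, p(68)=3087735, p(69)=3554345, p(70)=4087968, p(71)=4697205, p(72)=5392783, p(73)=6185689, p(74)=7089500, p(75)=8118264, p(76)=9289091, p(77)=10619863, p(78)=12132164, p(79)=13848650, p(80)=15796476, p(81)=18004327, p(82)=20506255, p(83)=23338469, p(84)=26543660, p(85)=30167357, p(86)=34262962, p(87)=38887673, p(88)=44108109, p(89)=49995925, p(90)=56634173, p(91)=64112359, p(92)=72533807, p(93)=82010177, p(94)=92669720, p(95)=104651419, p(96)=118114304, p(97)=133230930, p(98)=150198136, p(99)=169229875, p(100)=190569292, p(101)=214481126, p(102)=241265379, p(103)=271248950, p(104)=304801365, p(105)=342325709, p(106)=384276336, p(107)=431149389, p(108)=483502844, p(109)=541946240, p(110)=607163746, p(111)=679903203, p(112)=761002156, p(113)=851376628, p(114)=952050665, p(115)=1064144451, p(116)=1188908248, p(117)=1327710076, p(118)=1482074143, p(119)=1653668665, p(120)=1844349560, p(121)=2056148051, p(122)=2291320912, p(123)=2552338241, p(124)=2841940500, p(125)=3163127352, p(126)=3519222692, p(127)=3913864295, p(128)=4351078600, p(129)=4835271870, p(130)=5371315400, p(131)=5964539504, p(132)=6620830889, p(133)=7346629512, p(134)=8149040695, p(135)=9035836076, p(136)=10015581680, p(137)=11097645016, p(138)=12292341831, p(139)=13610949895, p(140)=15065878135, p(141)=16670689208, p(142)=18440293320, p(143)=20390982757, p(144)=22540654445, p(145)=24908858009, p(146)=27517052599, p(147)=30388671978, p(148)=33549419497, p(149)=37027355200, p(150)=40853235313, p(151)=45060624582, p(152)=49686288421, p(153)=54770336324, p(154)=60356673280, p(155)=66493182097, p(156)=73232243759, p(157)=80630964769, p(158)=88751778802, p(159)=97662728555, p(160)=107438159466, p(161)=118159068427, p(162)=129913904637, p(163)=142798995930, p(164)=156919475295, p(165)=172389800255, p(166)=189334822579, p(167)=207890420102, p(168)=228204732751, p(169)=250438925115, p(170)=274768617130, p(171)=301384802048, p(172)=330495499613.
Final step: p(173) = p(172) + p(171) - p(168) - p(166) + p(161) + p(158) - p(151) - p(147) + p(138) + p(133) - p(122) - p(116) + p(103) + p(96) - p(81) - p(73) + p(56) + p(47) - p(28) - p(18)
= 330495499613 + 301384802048 - 228204732751 - 189334822579 + 118159068427 + 88751778802 - 45060624582 - 30388671978 + 12292341831 + 7346629512 - 2291320912 - 1188908248 + 271248950 + 118114304 - 18004327 - 6185689 + 526823 + 124754 - 3718 - 385
= 362326859895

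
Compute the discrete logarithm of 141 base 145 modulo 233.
20

Baby-step giant-step with step n = ⌈√233⌉ = 16.
Baby steps 145^j mod 233 (j:value) for j=0..15: 0:1, 1:145, 2:55, 3:53, 4:229, 5:119, 6:13, 7:21, 8:16, 9:223, 10:181, 11:149, 12:169, 13:40, 14:208, 15:103.
Giant-step multiplier: 145^(-16) ≡ 145^(232-16) = 145^216 ≡ 152 (mod 233).
Giant steps γ_i = 141·152^i mod 233: γ_0=141, γ_1=229 (in table at j=4).
x = i·n + j = 1·16 + 4 = 20.
Check: 145^20 ≡ 141 (mod 233).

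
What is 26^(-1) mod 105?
101

gcd(26, 105) = 1, so the inverse exists.
Extended Euclidean algorithm on (105, 26):
105 = 4 × 26 + 1  ⟹  1 = (1)·105 + (-4)·26
So (-4)·26 ≡ 1 (mod 105), i.e. 26^(-1) ≡ -4 ≡ 101 (mod 105).
Check: 26 × 101 = 2626 ≡ 1 (mod 105)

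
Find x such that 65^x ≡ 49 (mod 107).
24

Baby-step giant-step with step n = ⌈√107⌉ = 11.
Baby steps 65^j mod 107 (j:value) for j=0..10: 0:1, 1:65, 2:52, 3:63, 4:29, 5:66, 6:10, 7:8, 8:92, 9:95, 10:76.
Giant-step multiplier: 65^(-11) ≡ 65^(106-11) = 65^95 ≡ 6 (mod 107).
Giant steps γ_i = 49·6^i mod 107: γ_0=49, γ_1=80, γ_2=52 (in table at j=2).
x = i·n + j = 2·11 + 2 = 24.
Check: 65^24 ≡ 49 (mod 107).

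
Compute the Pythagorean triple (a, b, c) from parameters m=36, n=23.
(767, 1656, 1825)

Euclid's formula: a = m² - n², b = 2mn, c = m² + n²
m = 36, n = 23
a = 36² - 23² = 1296 - 529 = 767
b = 2 × 36 × 23 = 1656
c = 36² + 23² = 1296 + 529 = 1825
Verification: 767² + 1656² = 588289 + 2742336 = 3330625 = 1825² ✓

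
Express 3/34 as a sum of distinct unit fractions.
1/12 + 1/204

Greedy algorithm:
3/34: ceiling(34/3) = 12, use 1/12
1/204: ceiling(204/1) = 204, use 1/204
Result: 3/34 = 1/12 + 1/204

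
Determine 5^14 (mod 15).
10

Repeated squaring. Binary of 14 = 1110.
5^1 ≡ 5 (mod 15); 5^2 ≡ 10 (mod 15); 5^4 ≡ 10 (mod 15); 5^8 ≡ 10 (mod 15)
5^14 = 5^2 × 5^4 × 5^8 ≡ 10 (mod 15)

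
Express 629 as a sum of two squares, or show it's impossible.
2² + 25² (a=2, b=25)

Factorization: 629 = 17 × 37
By Fermat: n is sum of two squares iff every prime p ≡ 3 (mod 4) appears to even power.
All primes ≡ 3 (mod 4) appear to even power.
Search a = 0, 1, 2, … for 629 - a² a perfect square: first hit at a = 2: 629 - 4 = 625 = 25².
629 = 2² + 25² = 4 + 625 ✓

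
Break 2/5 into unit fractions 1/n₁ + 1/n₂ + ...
1/3 + 1/15

Greedy algorithm:
2/5: ceiling(5/2) = 3, use 1/3
1/15: ceiling(15/1) = 15, use 1/15
Result: 2/5 = 1/3 + 1/15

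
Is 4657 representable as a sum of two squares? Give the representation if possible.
39² + 56² (a=39, b=56)

Factorization: 4657 = 4657
By Fermat: n is sum of two squares iff every prime p ≡ 3 (mod 4) appears to even power.
All primes ≡ 3 (mod 4) appear to even power.
Search a = 0, 1, 2, … for 4657 - a² a perfect square: first hit at a = 39: 4657 - 1521 = 3136 = 56².
4657 = 39² + 56² = 1521 + 3136 ✓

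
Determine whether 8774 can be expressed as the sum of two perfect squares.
Not possible

Factorization: 8774 = 2 × 41 × 107
By Fermat: n is sum of two squares iff every prime p ≡ 3 (mod 4) appears to even power.
Prime(s) ≡ 3 (mod 4) with odd exponent: [(107, 1)]
Therefore 8774 cannot be expressed as a² + b².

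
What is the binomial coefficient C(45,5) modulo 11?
0

Using Lucas' theorem:
Write n=45 and k=5 in base 11:
n in base 11: [4, 1]
k in base 11: [0, 5]
C(45,5) mod 11 = ∏ C(n_i, k_i) mod 11
Digit binomials (mod 11): C(4,0) = 1; C(1,5) = 0 (k_i > n_i)
Product: 1 × 0 = 0 ≡ 0 (mod 11)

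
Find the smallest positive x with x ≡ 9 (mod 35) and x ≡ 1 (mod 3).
79

Using Chinese Remainder Theorem:
M = 35 × 3 = 105
M1 = 3, M2 = 35
y1 = 3^(-1) mod 35 = 12
y2 = 35^(-1) mod 3 = 2
x = (9×3×12 + 1×35×2) mod 105 = 79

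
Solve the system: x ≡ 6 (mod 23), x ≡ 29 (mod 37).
29

Using Chinese Remainder Theorem:
M = 23 × 37 = 851
M1 = 37, M2 = 23
y1 = 37^(-1) mod 23 = 5
y2 = 23^(-1) mod 37 = 29
x = (6×37×5 + 29×23×29) mod 851 = 29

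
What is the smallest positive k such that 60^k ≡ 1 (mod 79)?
78

79 is prime, so ord(60) divides φ(79) = 78.
Divisors of 78: 1, 2, 3, 6, 13, 26, 39, 78.
Repeated squaring: 60^1 ≡ 60, 60^2 ≡ 45, 60^4 ≡ 50, 60^8 ≡ 51, 60^16 ≡ 73, 60^32 ≡ 36, 60^64 ≡ 32 (mod 79).
Test 60^d mod 79 for each divisor d in increasing order:
60^1 ≡ 60
60^2 ≡ 45
60^3 = 60^2·60^1 ≡ 14
60^6 = 60^4·60^2 ≡ 38
60^13 = 60^8·60^4·60^1 ≡ 56
60^26 = 60^16·60^8·60^2 ≡ 55
60^39 = 60^32·60^4·60^2·60^1 ≡ 78
60^78 = 60^64·60^8·60^4·60^2 ≡ 1  ← first divisor giving 1
The order is 78.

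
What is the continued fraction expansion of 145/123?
[1; 5, 1, 1, 2, 4]

Euclidean algorithm steps:
145 = 1 × 123 + 22
123 = 5 × 22 + 13
22 = 1 × 13 + 9
13 = 1 × 9 + 4
9 = 2 × 4 + 1
4 = 4 × 1 + 0
Continued fraction: [1; 5, 1, 1, 2, 4]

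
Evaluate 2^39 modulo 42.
8

Repeated squaring. Binary of 39 = 100111.
2^1 ≡ 2 (mod 42); 2^2 ≡ 4 (mod 42); 2^4 ≡ 16 (mod 42); 2^8 ≡ 4 (mod 42); 2^16 ≡ 16 (mod 42); 2^32 ≡ 4 (mod 42)
2^39 = 2^1 × 2^2 × 2^4 × 2^32 ≡ 8 (mod 42)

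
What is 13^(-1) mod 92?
85

gcd(13, 92) = 1, so the inverse exists.
Extended Euclidean algorithm on (92, 13):
92 = 7 × 13 + 1  ⟹  1 = (1)·92 + (-7)·13
So (-7)·13 ≡ 1 (mod 92), i.e. 13^(-1) ≡ -7 ≡ 85 (mod 92).
Check: 13 × 85 = 1105 ≡ 1 (mod 92)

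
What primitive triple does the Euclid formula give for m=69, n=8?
(4697, 1104, 4825)

Euclid's formula: a = m² - n², b = 2mn, c = m² + n²
m = 69, n = 8
a = 69² - 8² = 4761 - 64 = 4697
b = 2 × 69 × 8 = 1104
c = 69² + 8² = 4761 + 64 = 4825
Verification: 4697² + 1104² = 22061809 + 1218816 = 23280625 = 4825² ✓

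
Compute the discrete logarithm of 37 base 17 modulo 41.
24

Baby-step giant-step with step n = ⌈√41⌉ = 7.
Baby steps 17^j mod 41 (j:value) for j=0..6: 0:1, 1:17, 2:2, 3:34, 4:4, 5:27, 6:8.
Giant-step multiplier: 17^(-7) ≡ 17^(40-7) = 17^33 ≡ 19 (mod 41).
Giant steps γ_i = 37·19^i mod 41: γ_0=37, γ_1=6, γ_2=32, γ_3=34 (in table at j=3).
x = i·n + j = 3·7 + 3 = 24.
Check: 17^24 ≡ 37 (mod 41).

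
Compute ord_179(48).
89

179 is prime, so ord(48) divides φ(179) = 178.
Divisors of 178: 1, 2, 89, 178.
Repeated squaring: 48^1 ≡ 48, 48^2 ≡ 156, 48^4 ≡ 171, 48^8 ≡ 64, 48^16 ≡ 158, 48^32 ≡ 83, 48^64 ≡ 87, 48^128 ≡ 51 (mod 179).
Test 48^d mod 179 for each divisor d in increasing order:
48^1 ≡ 48
48^2 ≡ 156
48^89 = 48^64·48^16·48^8·48^1 ≡ 1  ← first divisor giving 1
The order is 89.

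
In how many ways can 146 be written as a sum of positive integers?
27517052599

p(n) counts ways to write n as a sum of positive integers (order ignored).
Euler's pentagonal recurrence: p(k) = p(k-1) + p(k-2) - p(k-5) - p(k-7) + p(k-12) + p(k-15) - ... (offsets j(3j∓1)/2, signs ++--, p(0)=1, p(<0)=0).
DP table for k = 0..145: p(0)=1, p(1)=1, p(2)=2, p(3)=3, p(4)=5, p(5)=7, p(6)=11, p(7)=15, p(8)=22, p(9)=30, p(10)=42, p(11)=56, p(12)=77, p(13)=101, p(14)=135, p(15)=176, p(16)=231, p(17)=297, p(18)=385, p(19)=490, p(20)=627, p(21)=792, p(22)=1002, p(23)=1255, p(24)=1575, p(25)=1958, p(26)=2436, p(27)=3010, p(28)=3718, p(29)=4565, p(30)=5604, p(31)=6842, p(32)=8349, p(33)=10143, p(34)=12310, p(35)=14883, p(36)=17977, p(37)=21637, p(38)=26015, p(39)=31185, p(40)=37338, p(41)=44583, p(42)=53174, p(43)=63261, p(44)=75175, p(45)=89134, p(46)=105558, p(47)=124754, p(48)=147273, p(49)=173525, p(50)=204226, p(51)=239943, p(52)=281589, p(53)=329931, p(54)=386155, p(55)=451276, p(56)=526823, p(57)=614154, p(58)=715220, p(59)=831820, p(60)=966467, p(61)=1121505, p(62)=1300156, p(63)=1505499, p(64)=1741630, p(65)=2012558, p(66)=2323520, p(67)=2679689, p(68)=3087735, p(69)=3554345, p(70)=4087968, p(71)=4697205, p(72)=5392783, p(73)=6185689, p(74)=7089500, p(75)=8118264, p(76)=9289091, p(77)=10619863, p(78)=12132164, p(79)=13848650, p(80)=15796476, p(81)=18004327, p(82)=20506255, p(83)=23338469, p(84)=26543660, p(85)=30167357, p(86)=34262962, p(87)=38887673, p(88)=44108109, p(89)=49995925, p(90)=56634173, p(91)=64112359, p(92)=72533807, p(93)=82010177, p(94)=92669720, p(95)=104651419, p(96)=118114304, p(97)=133230930, p(98)=150198136, p(99)=169229875, p(100)=190569292, p(101)=214481126, p(102)=241265379, p(103)=271248950, p(104)=304801365, p(105)=342325709, p(106)=384276336, p(107)=431149389, p(108)=483502844, p(109)=541946240, p(110)=607163746, p(111)=679903203, p(112)=761002156, p(113)=851376628, p(114)=952050665, p(115)=1064144451, p(116)=1188908248, p(117)=1327710076, p(118)=1482074143, p(119)=1653668665, p(120)=1844349560, p(121)=2056148051, p(122)=2291320912, p(123)=2552338241, p(124)=2841940500, p(125)=3163127352, p(126)=3519222692, p(127)=3913864295, p(128)=4351078600, p(129)=4835271870, p(130)=5371315400, p(131)=5964539504, p(132)=6620830889, p(133)=7346629512, p(134)=8149040695, p(135)=9035836076, p(136)=10015581680, p(137)=11097645016, p(138)=12292341831, p(139)=13610949895, p(140)=15065878135, p(141)=16670689208, p(142)=18440293320, p(143)=20390982757, p(144)=22540654445, p(145)=24908858009.
Final step: p(146) = p(145) + p(144) - p(141) - p(139) + p(134) + p(131) - p(124) - p(120) + p(111) + p(106) - p(95) - p(89) + p(76) + p(69) - p(54) - p(46) + p(29) + p(20) - p(1)
= 24908858009 + 22540654445 - 16670689208 - 13610949895 + 8149040695 + 5964539504 - 2841940500 - 1844349560 + 679903203 + 384276336 - 104651419 - 49995925 + 9289091 + 3554345 - 386155 - 105558 + 4565 + 627 - 1
= 27517052599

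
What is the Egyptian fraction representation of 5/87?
1/18 + 1/522

Greedy algorithm:
5/87: ceiling(87/5) = 18, use 1/18
1/522: ceiling(522/1) = 522, use 1/522
Result: 5/87 = 1/18 + 1/522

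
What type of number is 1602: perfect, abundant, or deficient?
abundant

Proper divisors of 1602: sum = 1 + 2 + 3 + 6 + 9 + 18 + 89 + 178 + 267 + 534 + 801 = 1908
Since 1908 > 1602, 1602 is abundant.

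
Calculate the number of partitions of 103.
271248950

p(n) counts ways to write n as a sum of positive integers (order ignored).
Euler's pentagonal recurrence: p(k) = p(k-1) + p(k-2) - p(k-5) - p(k-7) + p(k-12) + p(k-15) - ... (offsets j(3j∓1)/2, signs ++--, p(0)=1, p(<0)=0).
DP table for k = 0..102: p(0)=1, p(1)=1, p(2)=2, p(3)=3, p(4)=5, p(5)=7, p(6)=11, p(7)=15, p(8)=22, p(9)=30, p(10)=42, p(11)=56, p(12)=77, p(13)=101, p(14)=135, p(15)=176, p(16)=231, p(17)=297, p(18)=385, p(19)=490, p(20)=627, p(21)=792, p(22)=1002, p(23)=1255, p(24)=1575, p(25)=1958, p(26)=2436, p(27)=3010, p(28)=3718, p(29)=4565, p(30)=5604, p(31)=6842, p(32)=8349, p(33)=10143, p(34)=12310, p(35)=14883, p(36)=17977, p(37)=21637, p(38)=26015, p(39)=31185, p(40)=37338, p(41)=44583, p(42)=53174, p(43)=63261, p(44)=75175, p(45)=89134, p(46)=105558, p(47)=124754, p(48)=147273, p(49)=173525, p(50)=204226, p(51)=239943, p(52)=281589, p(53)=329931, p(54)=386155, p(55)=451276, p(56)=526823, p(57)=614154, p(58)=715220, p(59)=831820, p(60)=966467, p(61)=1121505, p(62)=1300156, p(63)=1505499, p(64)=1741630, p(65)=2012558, p(66)=2323520, p(67)=2679689, p(68)=3087735, p(69)=3554345, p(70)=4087968, p(71)=4697205, p(72)=5392783, p(73)=6185689, p(74)=7089500, p(75)=8118264, p(76)=9289091, p(77)=10619863, p(78)=12132164, p(79)=13848650, p(80)=15796476, p(81)=18004327, p(82)=20506255, p(83)=23338469, p(84)=26543660, p(85)=30167357, p(86)=34262962, p(87)=38887673, p(88)=44108109, p(89)=49995925, p(90)=56634173, p(91)=64112359, p(92)=72533807, p(93)=82010177, p(94)=92669720, p(95)=104651419, p(96)=118114304, p(97)=133230930, p(98)=150198136, p(99)=169229875, p(100)=190569292, p(101)=214481126, p(102)=241265379.
Final step: p(103) = p(102) + p(101) - p(98) - p(96) + p(91) + p(88) - p(81) - p(77) + p(68) + p(63) - p(52) - p(46) + p(33) + p(26) - p(11) - p(3)
= 241265379 + 214481126 - 150198136 - 118114304 + 64112359 + 44108109 - 18004327 - 10619863 + 3087735 + 1505499 - 281589 - 105558 + 10143 + 2436 - 56 - 3
= 271248950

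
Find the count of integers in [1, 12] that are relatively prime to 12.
4

12 = 2^2 × 3
φ(n) = n × ∏(1 - 1/p) for each prime p dividing n
φ(12) = 12 × (1 - 1/2) × (1 - 1/3) = 4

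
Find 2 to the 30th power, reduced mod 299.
233

Repeated squaring. Binary of 30 = 11110.
2^1 ≡ 2 (mod 299); 2^2 ≡ 4 (mod 299); 2^4 ≡ 16 (mod 299); 2^8 ≡ 256 (mod 299); 2^16 ≡ 55 (mod 299)
2^30 = 2^2 × 2^4 × 2^8 × 2^16 ≡ 233 (mod 299)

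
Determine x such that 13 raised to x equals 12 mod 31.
29

Baby-step giant-step with step n = ⌈√31⌉ = 6.
Baby steps 13^j mod 31 (j:value) for j=0..5: 0:1, 1:13, 2:14, 3:27, 4:10, 5:6.
Giant-step multiplier: 13^(-6) ≡ 13^(30-6) = 13^24 ≡ 2 (mod 31).
Giant steps γ_i = 12·2^i mod 31: γ_0=12, γ_1=24, γ_2=17, γ_3=3, γ_4=6 (in table at j=5).
x = i·n + j = 4·6 + 5 = 29.
Check: 13^29 ≡ 12 (mod 31).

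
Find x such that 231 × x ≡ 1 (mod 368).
231

gcd(231, 368) = 1, so the inverse exists.
Extended Euclidean algorithm on (368, 231):
368 = 1 × 231 + 137  ⟹  137 = (1)·368 + (-1)·231
231 = 1 × 137 + 94  ⟹  94 = (-1)·368 + (2)·231
137 = 1 × 94 + 43  ⟹  43 = (2)·368 + (-3)·231
94 = 2 × 43 + 8  ⟹  8 = (-5)·368 + (8)·231
43 = 5 × 8 + 3  ⟹  3 = (27)·368 + (-43)·231
8 = 2 × 3 + 2  ⟹  2 = (-59)·368 + (94)·231
3 = 1 × 2 + 1  ⟹  1 = (86)·368 + (-137)·231
So (-137)·231 ≡ 1 (mod 368), i.e. 231^(-1) ≡ -137 ≡ 231 (mod 368).
Check: 231 × 231 = 53361 ≡ 1 (mod 368)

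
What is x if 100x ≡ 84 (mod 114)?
x ≡ 51 (mod 57)

gcd(100, 114) = 2, which divides 84, so solutions exist.
Divide through by 2: 50x ≡ 42 (mod 57).
Find 50^(-1) mod 57 by the extended Euclidean algorithm:
57 = 1 × 50 + 7  ⟹  7 = (1)·57 + (-1)·50
50 = 7 × 7 + 1  ⟹  1 = (-7)·57 + (8)·50
So (8)·50 ≡ 1 (mod 57), i.e. 50^(-1) ≡ 8 (mod 57).
x ≡ 8 × 42 = 336 ≡ 51 (mod 57).
Check: 100 × 51 = 5100 ≡ 84 (mod 114).
x ≡ 51 (mod 57), giving 2 solutions mod 114.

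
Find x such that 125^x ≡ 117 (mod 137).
11

Baby-step giant-step with step n = ⌈√137⌉ = 12.
Baby steps 125^j mod 137 (j:value) for j=0..11: 0:1, 1:125, 2:7, 3:53, 4:49, 5:97, 6:69, 7:131, 8:72, 9:95, 10:93, 11:117.
h = 117 is already in the table at j=11, so x = 11.
Check: 125^11 ≡ 117 (mod 137).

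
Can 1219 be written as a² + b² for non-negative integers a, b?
Not possible

Factorization: 1219 = 23 × 53
By Fermat: n is sum of two squares iff every prime p ≡ 3 (mod 4) appears to even power.
Prime(s) ≡ 3 (mod 4) with odd exponent: [(23, 1)]
Therefore 1219 cannot be expressed as a² + b².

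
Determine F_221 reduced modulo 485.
141

Matrix identity: Q^n = [[F_(n+1), F_n], [F_n, F_(n-1)]] with Q = [[1,1],[1,0]].
n = 221 = 11011101₂. Square-and-multiply, entries mod 485:
Q^1 = [[1,1],[1,0]]
Q^3 = (Q^1)²·Q = [[3,2],[2,1]]
Q^6 = (Q^3)² = [[13,8],[8,5]]
Q^13 = (Q^6)²·Q = [[377,233],[233,144]]
Q^27 = (Q^13)²·Q = [[136,478],[478,143]]
Q^55 = (Q^27)²·Q = [[102,115],[115,472]]
Q^110 = (Q^55)² = [[349,50],[50,299]]
Q^221 = (Q^110)²·Q = [[46,141],[141,390]]
F_221 mod 485 = Q^221[0][1] = 141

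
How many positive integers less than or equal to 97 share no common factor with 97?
96

97 = 97
φ(n) = n × ∏(1 - 1/p) for each prime p dividing n
φ(97) = 97 × (1 - 1/97) = 96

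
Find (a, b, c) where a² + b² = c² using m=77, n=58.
(2565, 8932, 9293)

Euclid's formula: a = m² - n², b = 2mn, c = m² + n²
m = 77, n = 58
a = 77² - 58² = 5929 - 3364 = 2565
b = 2 × 77 × 58 = 8932
c = 77² + 58² = 5929 + 3364 = 9293
Verification: 2565² + 8932² = 6579225 + 79780624 = 86359849 = 9293² ✓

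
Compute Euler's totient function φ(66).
20

66 = 2 × 3 × 11
φ(n) = n × ∏(1 - 1/p) for each prime p dividing n
φ(66) = 66 × (1 - 1/2) × (1 - 1/3) × (1 - 1/11) = 20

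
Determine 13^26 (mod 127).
98

Repeated squaring. Binary of 26 = 11010.
13^1 ≡ 13 (mod 127); 13^2 ≡ 42 (mod 127); 13^4 ≡ 113 (mod 127); 13^8 ≡ 69 (mod 127); 13^16 ≡ 62 (mod 127)
13^26 = 13^2 × 13^8 × 13^16 ≡ 98 (mod 127)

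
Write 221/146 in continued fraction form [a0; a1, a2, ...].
[1; 1, 1, 17, 1, 3]

Euclidean algorithm steps:
221 = 1 × 146 + 75
146 = 1 × 75 + 71
75 = 1 × 71 + 4
71 = 17 × 4 + 3
4 = 1 × 3 + 1
3 = 3 × 1 + 0
Continued fraction: [1; 1, 1, 17, 1, 3]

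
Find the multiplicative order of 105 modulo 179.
178

179 is prime, so ord(105) divides φ(179) = 178.
Divisors of 178: 1, 2, 89, 178.
Repeated squaring: 105^1 ≡ 105, 105^2 ≡ 106, 105^4 ≡ 138, 105^8 ≡ 70, 105^16 ≡ 67, 105^32 ≡ 14, 105^64 ≡ 17, 105^128 ≡ 110 (mod 179).
Test 105^d mod 179 for each divisor d in increasing order:
105^1 ≡ 105
105^2 ≡ 106
105^89 = 105^64·105^16·105^8·105^1 ≡ 178
105^178 = 105^128·105^32·105^16·105^2 ≡ 1  ← first divisor giving 1
The order is 178.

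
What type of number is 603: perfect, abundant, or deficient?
deficient

Proper divisors of 603: sum = 1 + 3 + 9 + 67 + 201 = 281
Since 281 < 603, 603 is deficient.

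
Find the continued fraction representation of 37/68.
[0; 1, 1, 5, 6]

Euclidean algorithm steps:
37 = 0 × 68 + 37
68 = 1 × 37 + 31
37 = 1 × 31 + 6
31 = 5 × 6 + 1
6 = 6 × 1 + 0
Continued fraction: [0; 1, 1, 5, 6]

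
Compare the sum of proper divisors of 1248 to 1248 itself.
abundant

Proper divisors of 1248: sum = 1 + 2 + 3 + 4 + 6 + 8 + 12 + 13 + ... + 208 + 312 + 416 + 624 (23 divisors) = 2280
Since 2280 > 1248, 1248 is abundant.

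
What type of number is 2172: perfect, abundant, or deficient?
abundant

Proper divisors of 2172: sum = 1 + 2 + 3 + 4 + 6 + 12 + 181 + 362 + 543 + 724 + 1086 = 2924
Since 2924 > 2172, 2172 is abundant.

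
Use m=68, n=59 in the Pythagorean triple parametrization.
(1143, 8024, 8105)

Euclid's formula: a = m² - n², b = 2mn, c = m² + n²
m = 68, n = 59
a = 68² - 59² = 4624 - 3481 = 1143
b = 2 × 68 × 59 = 8024
c = 68² + 59² = 4624 + 3481 = 8105
Verification: 1143² + 8024² = 1306449 + 64384576 = 65691025 = 8105² ✓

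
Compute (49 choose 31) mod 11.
0

Using Lucas' theorem:
Write n=49 and k=31 in base 11:
n in base 11: [4, 5]
k in base 11: [2, 9]
C(49,31) mod 11 = ∏ C(n_i, k_i) mod 11
Digit binomials (mod 11): C(4,2) = 6; C(5,9) = 0 (k_i > n_i)
Product: 6 × 0 = 0 ≡ 0 (mod 11)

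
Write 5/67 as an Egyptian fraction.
1/14 + 1/313 + 1/293594

Greedy algorithm:
5/67: ceiling(67/5) = 14, use 1/14
3/938: ceiling(938/3) = 313, use 1/313
1/293594: ceiling(293594/1) = 293594, use 1/293594
Result: 5/67 = 1/14 + 1/313 + 1/293594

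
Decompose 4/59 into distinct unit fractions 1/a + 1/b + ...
1/15 + 1/885

Greedy algorithm:
4/59: ceiling(59/4) = 15, use 1/15
1/885: ceiling(885/1) = 885, use 1/885
Result: 4/59 = 1/15 + 1/885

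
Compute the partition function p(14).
135

p(n) counts ways to write n as a sum of positive integers (order ignored).
Euler's pentagonal recurrence: p(k) = p(k-1) + p(k-2) - p(k-5) - p(k-7) + p(k-12) + p(k-15) - ... (offsets j(3j∓1)/2, signs ++--, p(0)=1, p(<0)=0).
DP table for k = 0..13: p(0)=1, p(1)=1, p(2)=2, p(3)=3, p(4)=5, p(5)=7, p(6)=11, p(7)=15, p(8)=22, p(9)=30, p(10)=42, p(11)=56, p(12)=77, p(13)=101.
Final step: p(14) = p(13) + p(12) - p(9) - p(7) + p(2)
= 101 + 77 - 30 - 15 + 2
= 135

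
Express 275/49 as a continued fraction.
[5; 1, 1, 1, 1, 2, 1, 2]

Euclidean algorithm steps:
275 = 5 × 49 + 30
49 = 1 × 30 + 19
30 = 1 × 19 + 11
19 = 1 × 11 + 8
11 = 1 × 8 + 3
8 = 2 × 3 + 2
3 = 1 × 2 + 1
2 = 2 × 1 + 0
Continued fraction: [5; 1, 1, 1, 1, 2, 1, 2]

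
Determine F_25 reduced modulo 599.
150

Matrix identity: Q^n = [[F_(n+1), F_n], [F_n, F_(n-1)]] with Q = [[1,1],[1,0]].
n = 25 = 11001₂. Square-and-multiply, entries mod 599:
Q^1 = [[1,1],[1,0]]
Q^3 = (Q^1)²·Q = [[3,2],[2,1]]
Q^6 = (Q^3)² = [[13,8],[8,5]]
Q^12 = (Q^6)² = [[233,144],[144,89]]
Q^25 = (Q^12)²·Q = [[395,150],[150,245]]
F_25 mod 599 = Q^25[0][1] = 150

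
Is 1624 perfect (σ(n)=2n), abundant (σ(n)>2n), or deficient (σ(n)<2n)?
abundant

Proper divisors of 1624: sum = 1 + 2 + 4 + 7 + 8 + 14 + 28 + 29 + 56 + 58 + 116 + 203 + 232 + 406 + 812 = 1976
Since 1976 > 1624, 1624 is abundant.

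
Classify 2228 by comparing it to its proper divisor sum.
deficient

Proper divisors of 2228: sum = 1 + 2 + 4 + 557 + 1114 = 1678
Since 1678 < 2228, 2228 is deficient.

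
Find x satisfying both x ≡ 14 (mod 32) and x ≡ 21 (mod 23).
366

Using Chinese Remainder Theorem:
M = 32 × 23 = 736
M1 = 23, M2 = 32
y1 = 23^(-1) mod 32 = 7
y2 = 32^(-1) mod 23 = 18
x = (14×23×7 + 21×32×18) mod 736 = 366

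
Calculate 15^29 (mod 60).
15

Repeated squaring. Binary of 29 = 11101.
15^1 ≡ 15 (mod 60); 15^2 ≡ 45 (mod 60); 15^4 ≡ 45 (mod 60); 15^8 ≡ 45 (mod 60); 15^16 ≡ 45 (mod 60)
15^29 = 15^1 × 15^4 × 15^8 × 15^16 ≡ 15 (mod 60)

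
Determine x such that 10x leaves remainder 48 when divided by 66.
x ≡ 18 (mod 33)

gcd(10, 66) = 2, which divides 48, so solutions exist.
Divide through by 2: 5x ≡ 24 (mod 33).
Find 5^(-1) mod 33 by the extended Euclidean algorithm:
33 = 6 × 5 + 3  ⟹  3 = (1)·33 + (-6)·5
5 = 1 × 3 + 2  ⟹  2 = (-1)·33 + (7)·5
3 = 1 × 2 + 1  ⟹  1 = (2)·33 + (-13)·5
So (-13)·5 ≡ 1 (mod 33), i.e. 5^(-1) ≡ -13 ≡ 20 (mod 33).
x ≡ 20 × 24 = 480 ≡ 18 (mod 33).
Check: 10 × 18 = 180 ≡ 48 (mod 66).
x ≡ 18 (mod 33), giving 2 solutions mod 66.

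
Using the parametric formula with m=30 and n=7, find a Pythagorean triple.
(851, 420, 949)

Euclid's formula: a = m² - n², b = 2mn, c = m² + n²
m = 30, n = 7
a = 30² - 7² = 900 - 49 = 851
b = 2 × 30 × 7 = 420
c = 30² + 7² = 900 + 49 = 949
Verification: 851² + 420² = 724201 + 176400 = 900601 = 949² ✓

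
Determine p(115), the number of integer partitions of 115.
1064144451

p(n) counts ways to write n as a sum of positive integers (order ignored).
Euler's pentagonal recurrence: p(k) = p(k-1) + p(k-2) - p(k-5) - p(k-7) + p(k-12) + p(k-15) - ... (offsets j(3j∓1)/2, signs ++--, p(0)=1, p(<0)=0).
DP table for k = 0..114: p(0)=1, p(1)=1, p(2)=2, p(3)=3, p(4)=5, p(5)=7, p(6)=11, p(7)=15, p(8)=22, p(9)=30, p(10)=42, p(11)=56, p(12)=77, p(13)=101, p(14)=135, p(15)=176, p(16)=231, p(17)=297, p(18)=385, p(19)=490, p(20)=627, p(21)=792, p(22)=1002, p(23)=1255, p(24)=1575, p(25)=1958, p(26)=2436, p(27)=3010, p(28)=3718, p(29)=4565, p(30)=5604, p(31)=6842, p(32)=8349, p(33)=10143, p(34)=12310, p(35)=14883, p(36)=17977, p(37)=21637, p(38)=26015, p(39)=31185, p(40)=37338, p(41)=44583, p(42)=53174, p(43)=63261, p(44)=75175, p(45)=89134, p(46)=105558, p(47)=124754, p(48)=147273, p(49)=173525, p(50)=204226, p(51)=239943, p(52)=281589, p(53)=329931, p(54)=386155, p(55)=451276, p(56)=526823, p(57)=614154, p(58)=715220, p(59)=831820, p(60)=966467, p(61)=1121505, p(62)=1300156, p(63)=1505499, p(64)=1741630, p(65)=2012558, p(66)=2323520, p(67)=2679689, p(68)=3087735, p(69)=3554345, p(70)=4087968, p(71)=4697205, p(72)=5392783, p(73)=6185689, p(74)=7089500, p(75)=8118264, p(76)=9289091, p(77)=10619863, p(78)=12132164, p(79)=13848650, p(80)=15796476, p(81)=18004327, p(82)=20506255, p(83)=23338469, p(84)=26543660, p(85)=30167357, p(86)=34262962, p(87)=38887673, p(88)=44108109, p(89)=49995925, p(90)=56634173, p(91)=64112359, p(92)=72533807, p(93)=82010177, p(94)=92669720, p(95)=104651419, p(96)=118114304, p(97)=133230930, p(98)=150198136, p(99)=169229875, p(100)=190569292, p(101)=214481126, p(102)=241265379, p(103)=271248950, p(104)=304801365, p(105)=342325709, p(106)=384276336, p(107)=431149389, p(108)=483502844, p(109)=541946240, p(110)=607163746, p(111)=679903203, p(112)=761002156, p(113)=851376628, p(114)=952050665.
Final step: p(115) = p(114) + p(113) - p(110) - p(108) + p(103) + p(100) - p(93) - p(89) + p(80) + p(75) - p(64) - p(58) + p(45) + p(38) - p(23) - p(15)
= 952050665 + 851376628 - 607163746 - 483502844 + 271248950 + 190569292 - 82010177 - 49995925 + 15796476 + 8118264 - 1741630 - 715220 + 89134 + 26015 - 1255 - 176
= 1064144451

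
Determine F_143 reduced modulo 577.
417

Matrix identity: Q^n = [[F_(n+1), F_n], [F_n, F_(n-1)]] with Q = [[1,1],[1,0]].
n = 143 = 10001111₂. Square-and-multiply, entries mod 577:
Q^1 = [[1,1],[1,0]]
Q^2 = (Q^1)² = [[2,1],[1,1]]
Q^4 = (Q^2)² = [[5,3],[3,2]]
Q^8 = (Q^4)² = [[34,21],[21,13]]
Q^17 = (Q^8)²·Q = [[276,443],[443,410]]
Q^35 = (Q^17)²·Q = [[477,81],[81,396]]
Q^71 = (Q^35)²·Q = [[147,405],[405,319]]
Q^143 = (Q^71)²·Q = [[468,417],[417,51]]
F_143 mod 577 = Q^143[0][1] = 417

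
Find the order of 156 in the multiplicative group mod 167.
166

167 is prime, so ord(156) divides φ(167) = 166.
Divisors of 166: 1, 2, 83, 166.
Repeated squaring: 156^1 ≡ 156, 156^2 ≡ 121, 156^4 ≡ 112, 156^8 ≡ 19, 156^16 ≡ 27, 156^32 ≡ 61, 156^64 ≡ 47, 156^128 ≡ 38 (mod 167).
Test 156^d mod 167 for each divisor d in increasing order:
156^1 ≡ 156
156^2 ≡ 121
156^83 = 156^64·156^16·156^2·156^1 ≡ 166
156^166 = 156^128·156^32·156^4·156^2 ≡ 1  ← first divisor giving 1
The order is 166.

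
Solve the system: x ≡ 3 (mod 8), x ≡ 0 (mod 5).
35

Using Chinese Remainder Theorem:
M = 8 × 5 = 40
M1 = 5, M2 = 8
y1 = 5^(-1) mod 8 = 5
y2 = 8^(-1) mod 5 = 2
x = (3×5×5 + 0×8×2) mod 40 = 35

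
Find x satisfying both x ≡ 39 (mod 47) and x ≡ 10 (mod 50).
2060

Using Chinese Remainder Theorem:
M = 47 × 50 = 2350
M1 = 50, M2 = 47
y1 = 50^(-1) mod 47 = 16
y2 = 47^(-1) mod 50 = 33
x = (39×50×16 + 10×47×33) mod 2350 = 2060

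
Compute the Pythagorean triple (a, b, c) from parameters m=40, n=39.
(79, 3120, 3121)

Euclid's formula: a = m² - n², b = 2mn, c = m² + n²
m = 40, n = 39
a = 40² - 39² = 1600 - 1521 = 79
b = 2 × 40 × 39 = 3120
c = 40² + 39² = 1600 + 1521 = 3121
Verification: 79² + 3120² = 6241 + 9734400 = 9740641 = 3121² ✓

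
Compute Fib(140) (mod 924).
165

Matrix identity: Q^n = [[F_(n+1), F_n], [F_n, F_(n-1)]] with Q = [[1,1],[1,0]].
n = 140 = 10001100₂. Square-and-multiply, entries mod 924:
Q^1 = [[1,1],[1,0]]
Q^2 = (Q^1)² = [[2,1],[1,1]]
Q^4 = (Q^2)² = [[5,3],[3,2]]
Q^8 = (Q^4)² = [[34,21],[21,13]]
Q^17 = (Q^8)²·Q = [[736,673],[673,63]]
Q^35 = (Q^17)²·Q = [[360,401],[401,883]]
Q^70 = (Q^35)² = [[265,407],[407,782]]
Q^140 = (Q^70)² = [[254,165],[165,89]]
F_140 mod 924 = Q^140[0][1] = 165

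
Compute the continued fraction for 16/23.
[0; 1, 2, 3, 2]

Euclidean algorithm steps:
16 = 0 × 23 + 16
23 = 1 × 16 + 7
16 = 2 × 7 + 2
7 = 3 × 2 + 1
2 = 2 × 1 + 0
Continued fraction: [0; 1, 2, 3, 2]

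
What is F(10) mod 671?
55

Matrix identity: Q^n = [[F_(n+1), F_n], [F_n, F_(n-1)]] with Q = [[1,1],[1,0]].
n = 10 = 1010₂. Square-and-multiply, entries mod 671:
Q^1 = [[1,1],[1,0]]
Q^2 = (Q^1)² = [[2,1],[1,1]]
Q^5 = (Q^2)²·Q = [[8,5],[5,3]]
Q^10 = (Q^5)² = [[89,55],[55,34]]
F_10 mod 671 = Q^10[0][1] = 55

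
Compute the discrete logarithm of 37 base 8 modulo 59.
57

Baby-step giant-step with step n = ⌈√59⌉ = 8.
Baby steps 8^j mod 59 (j:value) for j=0..7: 0:1, 1:8, 2:5, 3:40, 4:25, 5:23, 6:7, 7:56.
Giant-step multiplier: 8^(-8) ≡ 8^(58-8) = 8^50 ≡ 27 (mod 59).
Giant steps γ_i = 37·27^i mod 59: γ_0=37, γ_1=55, γ_2=10, γ_3=34, γ_4=33, γ_5=6, γ_6=44, γ_7=8 (in table at j=1).
x = i·n + j = 7·8 + 1 = 57.
Check: 8^57 ≡ 37 (mod 59).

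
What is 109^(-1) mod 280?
149

gcd(109, 280) = 1, so the inverse exists.
Extended Euclidean algorithm on (280, 109):
280 = 2 × 109 + 62  ⟹  62 = (1)·280 + (-2)·109
109 = 1 × 62 + 47  ⟹  47 = (-1)·280 + (3)·109
62 = 1 × 47 + 15  ⟹  15 = (2)·280 + (-5)·109
47 = 3 × 15 + 2  ⟹  2 = (-7)·280 + (18)·109
15 = 7 × 2 + 1  ⟹  1 = (51)·280 + (-131)·109
So (-131)·109 ≡ 1 (mod 280), i.e. 109^(-1) ≡ -131 ≡ 149 (mod 280).
Check: 109 × 149 = 16241 ≡ 1 (mod 280)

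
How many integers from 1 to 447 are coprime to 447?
296

447 = 3 × 149
φ(n) = n × ∏(1 - 1/p) for each prime p dividing n
φ(447) = 447 × (1 - 1/3) × (1 - 1/149) = 296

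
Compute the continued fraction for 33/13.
[2; 1, 1, 6]

Euclidean algorithm steps:
33 = 2 × 13 + 7
13 = 1 × 7 + 6
7 = 1 × 6 + 1
6 = 6 × 1 + 0
Continued fraction: [2; 1, 1, 6]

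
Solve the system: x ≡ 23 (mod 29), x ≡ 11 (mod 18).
371

Using Chinese Remainder Theorem:
M = 29 × 18 = 522
M1 = 18, M2 = 29
y1 = 18^(-1) mod 29 = 21
y2 = 29^(-1) mod 18 = 5
x = (23×18×21 + 11×29×5) mod 522 = 371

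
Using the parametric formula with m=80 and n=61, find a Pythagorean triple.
(2679, 9760, 10121)

Euclid's formula: a = m² - n², b = 2mn, c = m² + n²
m = 80, n = 61
a = 80² - 61² = 6400 - 3721 = 2679
b = 2 × 80 × 61 = 9760
c = 80² + 61² = 6400 + 3721 = 10121
Verification: 2679² + 9760² = 7177041 + 95257600 = 102434641 = 10121² ✓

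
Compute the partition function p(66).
2323520

p(n) counts ways to write n as a sum of positive integers (order ignored).
Euler's pentagonal recurrence: p(k) = p(k-1) + p(k-2) - p(k-5) - p(k-7) + p(k-12) + p(k-15) - ... (offsets j(3j∓1)/2, signs ++--, p(0)=1, p(<0)=0).
DP table for k = 0..65: p(0)=1, p(1)=1, p(2)=2, p(3)=3, p(4)=5, p(5)=7, p(6)=11, p(7)=15, p(8)=22, p(9)=30, p(10)=42, p(11)=56, p(12)=77, p(13)=101, p(14)=135, p(15)=176, p(16)=231, p(17)=297, p(18)=385, p(19)=490, p(20)=627, p(21)=792, p(22)=1002, p(23)=1255, p(24)=1575, p(25)=1958, p(26)=2436, p(27)=3010, p(28)=3718, p(29)=4565, p(30)=5604, p(31)=6842, p(32)=8349, p(33)=10143, p(34)=12310, p(35)=14883, p(36)=17977, p(37)=21637, p(38)=26015, p(39)=31185, p(40)=37338, p(41)=44583, p(42)=53174, p(43)=63261, p(44)=75175, p(45)=89134, p(46)=105558, p(47)=124754, p(48)=147273, p(49)=173525, p(50)=204226, p(51)=239943, p(52)=281589, p(53)=329931, p(54)=386155, p(55)=451276, p(56)=526823, p(57)=614154, p(58)=715220, p(59)=831820, p(60)=966467, p(61)=1121505, p(62)=1300156, p(63)=1505499, p(64)=1741630, p(65)=2012558.
Final step: p(66) = p(65) + p(64) - p(61) - p(59) + p(54) + p(51) - p(44) - p(40) + p(31) + p(26) - p(15) - p(9)
= 2012558 + 1741630 - 1121505 - 831820 + 386155 + 239943 - 75175 - 37338 + 6842 + 2436 - 176 - 30
= 2323520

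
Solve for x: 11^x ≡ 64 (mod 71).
26

Baby-step giant-step with step n = ⌈√71⌉ = 9.
Baby steps 11^j mod 71 (j:value) for j=0..8: 0:1, 1:11, 2:50, 3:53, 4:15, 5:23, 6:40, 7:14, 8:12.
Giant-step multiplier: 11^(-9) ≡ 11^(70-9) = 11^61 ≡ 7 (mod 71).
Giant steps γ_i = 64·7^i mod 71: γ_0=64, γ_1=22, γ_2=12 (in table at j=8).
x = i·n + j = 2·9 + 8 = 26.
Check: 11^26 ≡ 64 (mod 71).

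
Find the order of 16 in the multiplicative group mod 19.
9

19 is prime, so ord(16) divides φ(19) = 18.
Divisors of 18: 1, 2, 3, 6, 9, 18.
Repeated squaring: 16^1 ≡ 16, 16^2 ≡ 9, 16^4 ≡ 5, 16^8 ≡ 6, 16^16 ≡ 17 (mod 19).
Test 16^d mod 19 for each divisor d in increasing order:
16^1 ≡ 16
16^2 ≡ 9
16^3 = 16^2·16^1 ≡ 11
16^6 = 16^4·16^2 ≡ 7
16^9 = 16^8·16^1 ≡ 1  ← first divisor giving 1
The order is 9.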